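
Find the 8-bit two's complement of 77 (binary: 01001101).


Original: 01001101
Step 1 - Invert all bits: 10110010
Step 2 - Add 1: 10110010 + 1
= 10110011 (represents -77)


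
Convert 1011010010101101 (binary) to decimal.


Positional values:
Bit 0: 1 × 2^0 = 1
Bit 2: 1 × 2^2 = 4
Bit 3: 1 × 2^3 = 8
Bit 5: 1 × 2^5 = 32
Bit 7: 1 × 2^7 = 128
Bit 10: 1 × 2^10 = 1024
Bit 12: 1 × 2^12 = 4096
Bit 13: 1 × 2^13 = 8192
Bit 15: 1 × 2^15 = 32768
Sum = 1 + 4 + 8 + 32 + 128 + 1024 + 4096 + 8192 + 32768
= 46253


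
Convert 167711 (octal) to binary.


Each octal digit → 3 binary bits:
  1 = 001
  6 = 110
  7 = 111
  7 = 111
  1 = 001
  1 = 001
Concatenate: 001 110 111 111 001 001
= 001110111111001001


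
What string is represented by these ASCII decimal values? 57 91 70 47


Codes (decimal): 57 91 70 47
Per-code ASCII lookup:
  57  (range 48-57: digits, 57 - 48 = 9) → '9'
  91  (special character) → '['
  70  (range 65-90: uppercase, 70 - 65 = 5) → 'F'
  47  (special character) → '/'
= '9[F/'


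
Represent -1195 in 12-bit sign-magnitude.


Sign bit: 1 (negative)
Magnitude: 1195 = 10010101011
= 110010101011


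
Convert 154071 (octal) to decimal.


Positional values:
Position 0: 1 × 8^0 = 1
Position 1: 7 × 8^1 = 56
Position 2: 0 × 8^2 = 0
Position 3: 4 × 8^3 = 2048
Position 4: 5 × 8^4 = 20480
Position 5: 1 × 8^5 = 32768
Sum = 1 + 56 + 0 + 2048 + 20480 + 32768
= 55353


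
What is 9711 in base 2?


Divide by 2 repeatedly:
9711 ÷ 2 = 4855 remainder 1
4855 ÷ 2 = 2427 remainder 1
2427 ÷ 2 = 1213 remainder 1
1213 ÷ 2 = 606 remainder 1
606 ÷ 2 = 303 remainder 0
303 ÷ 2 = 151 remainder 1
151 ÷ 2 = 75 remainder 1
75 ÷ 2 = 37 remainder 1
37 ÷ 2 = 18 remainder 1
18 ÷ 2 = 9 remainder 0
9 ÷ 2 = 4 remainder 1
4 ÷ 2 = 2 remainder 0
2 ÷ 2 = 1 remainder 0
1 ÷ 2 = 0 remainder 1
Reading remainders bottom-up:
= 10010111101111


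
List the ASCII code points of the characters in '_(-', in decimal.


String: '_(-'  (3 characters)
Per-character ASCII lookup:
  '_': special character: '_' = 95
  '(': special character: '(' = 40
  '-': special character: '-' = 45
= 95 40 45


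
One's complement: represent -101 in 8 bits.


Original: 01100101
Invert all bits:
  bit 0: 0 → 1
  bit 1: 1 → 0
  bit 2: 1 → 0
  bit 3: 0 → 1
  bit 4: 0 → 1
  bit 5: 1 → 0
  bit 6: 0 → 1
  bit 7: 1 → 0
= 10011010


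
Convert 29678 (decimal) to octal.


Divide by 8 repeatedly:
29678 ÷ 8 = 3709 remainder 6
3709 ÷ 8 = 463 remainder 5
463 ÷ 8 = 57 remainder 7
57 ÷ 8 = 7 remainder 1
7 ÷ 8 = 0 remainder 7
Reading remainders bottom-up:
= 0o71756


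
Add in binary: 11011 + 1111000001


Align and add column by column (LSB to MSB, carry propagating):
  00000011011
+ 01111000001
  -----------
  col 0: 1 + 1 + 0 (carry in) = 2 → bit 0, carry out 1
  col 1: 1 + 0 + 1 (carry in) = 2 → bit 0, carry out 1
  col 2: 0 + 0 + 1 (carry in) = 1 → bit 1, carry out 0
  col 3: 1 + 0 + 0 (carry in) = 1 → bit 1, carry out 0
  col 4: 1 + 0 + 0 (carry in) = 1 → bit 1, carry out 0
  col 5: 0 + 0 + 0 (carry in) = 0 → bit 0, carry out 0
  col 6: 0 + 1 + 0 (carry in) = 1 → bit 1, carry out 0
  col 7: 0 + 1 + 0 (carry in) = 1 → bit 1, carry out 0
  col 8: 0 + 1 + 0 (carry in) = 1 → bit 1, carry out 0
  col 9: 0 + 1 + 0 (carry in) = 1 → bit 1, carry out 0
  col 10: 0 + 0 + 0 (carry in) = 0 → bit 0, carry out 0
Reading bits MSB→LSB: 01111011100
Strip leading zeros: 1111011100
= 1111011100


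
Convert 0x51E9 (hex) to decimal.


Positional values:
Position 0: 9 × 16^0 = 9 × 1 = 9
Position 1: E × 16^1 = 14 × 16 = 224
Position 2: 1 × 16^2 = 1 × 256 = 256
Position 3: 5 × 16^3 = 5 × 4096 = 20480
Sum = 9 + 224 + 256 + 20480
= 20969


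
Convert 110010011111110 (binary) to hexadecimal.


Group into 4-bit nibbles: 0110010011111110
  0110 = 6
  0100 = 4
  1111 = F
  1110 = E
= 0x64FE


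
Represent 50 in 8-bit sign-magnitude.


Sign bit: 0 (positive)
Magnitude: 50 = 0110010
= 00110010


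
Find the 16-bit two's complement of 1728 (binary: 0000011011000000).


Original: 0000011011000000
Step 1 - Invert all bits: 1111100100111111
Step 2 - Add 1: 1111100100111111 + 1
= 1111100101000000 (represents -1728)


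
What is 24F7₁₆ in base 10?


Positional values:
Position 0: 7 × 16^0 = 7 × 1 = 7
Position 1: F × 16^1 = 15 × 16 = 240
Position 2: 4 × 16^2 = 4 × 256 = 1024
Position 3: 2 × 16^3 = 2 × 4096 = 8192
Sum = 7 + 240 + 1024 + 8192
= 9463


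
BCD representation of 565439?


Each digit → 4-bit binary:
  5 → 0101
  6 → 0110
  5 → 0101
  4 → 0100
  3 → 0011
  9 → 1001
= 0101 0110 0101 0100 0011 1001


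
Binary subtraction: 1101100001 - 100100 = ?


Align and subtract column by column (LSB to MSB, borrowing when needed):
  1101100001
- 0000100100
  ----------
  col 0: (1 - 0 borrow-in) - 0 → 1 - 0 = 1, borrow out 0
  col 1: (0 - 0 borrow-in) - 0 → 0 - 0 = 0, borrow out 0
  col 2: (0 - 0 borrow-in) - 1 → borrow from next column: (0+2) - 1 = 1, borrow out 1
  col 3: (0 - 1 borrow-in) - 0 → borrow from next column: (-1+2) - 0 = 1, borrow out 1
  col 4: (0 - 1 borrow-in) - 0 → borrow from next column: (-1+2) - 0 = 1, borrow out 1
  col 5: (1 - 1 borrow-in) - 1 → borrow from next column: (0+2) - 1 = 1, borrow out 1
  col 6: (1 - 1 borrow-in) - 0 → 0 - 0 = 0, borrow out 0
  col 7: (0 - 0 borrow-in) - 0 → 0 - 0 = 0, borrow out 0
  col 8: (1 - 0 borrow-in) - 0 → 1 - 0 = 1, borrow out 0
  col 9: (1 - 0 borrow-in) - 0 → 1 - 0 = 1, borrow out 0
Reading bits MSB→LSB: 1100111101
Strip leading zeros: 1100111101
= 1100111101


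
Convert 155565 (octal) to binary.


Each octal digit → 3 binary bits:
  1 = 001
  5 = 101
  5 = 101
  5 = 101
  6 = 110
  5 = 101
Concatenate: 001 101 101 101 110 101
= 001101101101110101


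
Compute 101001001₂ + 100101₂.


Align and add column by column (LSB to MSB, carry propagating):
  0101001001
+ 0000100101
  ----------
  col 0: 1 + 1 + 0 (carry in) = 2 → bit 0, carry out 1
  col 1: 0 + 0 + 1 (carry in) = 1 → bit 1, carry out 0
  col 2: 0 + 1 + 0 (carry in) = 1 → bit 1, carry out 0
  col 3: 1 + 0 + 0 (carry in) = 1 → bit 1, carry out 0
  col 4: 0 + 0 + 0 (carry in) = 0 → bit 0, carry out 0
  col 5: 0 + 1 + 0 (carry in) = 1 → bit 1, carry out 0
  col 6: 1 + 0 + 0 (carry in) = 1 → bit 1, carry out 0
  col 7: 0 + 0 + 0 (carry in) = 0 → bit 0, carry out 0
  col 8: 1 + 0 + 0 (carry in) = 1 → bit 1, carry out 0
  col 9: 0 + 0 + 0 (carry in) = 0 → bit 0, carry out 0
Reading bits MSB→LSB: 0101101110
Strip leading zeros: 101101110
= 101101110


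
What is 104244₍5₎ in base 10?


Positional values (base 5):
  4 × 5^0 = 4 × 1 = 4
  4 × 5^1 = 4 × 5 = 20
  2 × 5^2 = 2 × 25 = 50
  4 × 5^3 = 4 × 125 = 500
  0 × 5^4 = 0 × 625 = 0
  1 × 5^5 = 1 × 3125 = 3125
Sum = 4 + 20 + 50 + 500 + 0 + 3125
= 3699


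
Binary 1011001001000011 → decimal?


Positional values:
Bit 0: 1 × 2^0 = 1
Bit 1: 1 × 2^1 = 2
Bit 6: 1 × 2^6 = 64
Bit 9: 1 × 2^9 = 512
Bit 12: 1 × 2^12 = 4096
Bit 13: 1 × 2^13 = 8192
Bit 15: 1 × 2^15 = 32768
Sum = 1 + 2 + 64 + 512 + 4096 + 8192 + 32768
= 45635


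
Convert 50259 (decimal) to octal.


Divide by 8 repeatedly:
50259 ÷ 8 = 6282 remainder 3
6282 ÷ 8 = 785 remainder 2
785 ÷ 8 = 98 remainder 1
98 ÷ 8 = 12 remainder 2
12 ÷ 8 = 1 remainder 4
1 ÷ 8 = 0 remainder 1
Reading remainders bottom-up:
= 0o142123


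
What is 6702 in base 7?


Divide by 7 repeatedly:
6702 ÷ 7 = 957 remainder 3
957 ÷ 7 = 136 remainder 5
136 ÷ 7 = 19 remainder 3
19 ÷ 7 = 2 remainder 5
2 ÷ 7 = 0 remainder 2
Reading remainders bottom-up:
= 25353


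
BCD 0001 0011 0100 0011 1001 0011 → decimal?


Each 4-bit group → digit:
  0001 → 1
  0011 → 3
  0100 → 4
  0011 → 3
  1001 → 9
  0011 → 3
= 134393


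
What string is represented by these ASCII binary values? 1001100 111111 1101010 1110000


Codes (binary): 1001100 111111 1101010 1110000
Per-code ASCII lookup:
  1001100 = 76  (range 65-90: uppercase, 76 - 65 = 11) → 'L'
  111111 = 63  (special character) → '?'
  1101010 = 106  (range 97-122: lowercase, 106 - 97 = 9) → 'j'
  1110000 = 112  (range 97-122: lowercase, 112 - 97 = 15) → 'p'
= 'L?jp'


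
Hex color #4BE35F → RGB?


Hex: #4BE35F
R = 4B₁₆ = 75
G = E3₁₆ = 227
B = 5F₁₆ = 95
= RGB(75, 227, 95)


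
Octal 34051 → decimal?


Positional values:
Position 0: 1 × 8^0 = 1
Position 1: 5 × 8^1 = 40
Position 2: 0 × 8^2 = 0
Position 3: 4 × 8^3 = 2048
Position 4: 3 × 8^4 = 12288
Sum = 1 + 40 + 0 + 2048 + 12288
= 14377


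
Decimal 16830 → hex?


Divide by 16 repeatedly:
16830 ÷ 16 = 1051 remainder 14 (E)
1051 ÷ 16 = 65 remainder 11 (B)
65 ÷ 16 = 4 remainder 1 (1)
4 ÷ 16 = 0 remainder 4 (4)
Reading remainders bottom-up:
= 0x41BE


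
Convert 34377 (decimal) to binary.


Divide by 2 repeatedly:
34377 ÷ 2 = 17188 remainder 1
17188 ÷ 2 = 8594 remainder 0
8594 ÷ 2 = 4297 remainder 0
4297 ÷ 2 = 2148 remainder 1
2148 ÷ 2 = 1074 remainder 0
1074 ÷ 2 = 537 remainder 0
537 ÷ 2 = 268 remainder 1
268 ÷ 2 = 134 remainder 0
134 ÷ 2 = 67 remainder 0
67 ÷ 2 = 33 remainder 1
33 ÷ 2 = 16 remainder 1
16 ÷ 2 = 8 remainder 0
8 ÷ 2 = 4 remainder 0
4 ÷ 2 = 2 remainder 0
2 ÷ 2 = 1 remainder 0
1 ÷ 2 = 0 remainder 1
Reading remainders bottom-up:
= 1000011001001001


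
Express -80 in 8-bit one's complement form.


Original: 01010000
Invert all bits:
  bit 0: 0 → 1
  bit 1: 1 → 0
  bit 2: 0 → 1
  bit 3: 1 → 0
  bit 4: 0 → 1
  bit 5: 0 → 1
  bit 6: 0 → 1
  bit 7: 0 → 1
= 10101111


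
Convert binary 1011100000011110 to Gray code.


Binary: 1011100000011110
Gray code: G = B XOR (B >> 1)
B >> 1 = 0101110000001111
1011100000011110 XOR 0101110000001111:
  1 XOR 0 = 1
  0 XOR 1 = 1
  1 XOR 0 = 1
  1 XOR 1 = 0
  1 XOR 1 = 0
  0 XOR 1 = 1
  0 XOR 0 = 0
  0 XOR 0 = 0
  0 XOR 0 = 0
  0 XOR 0 = 0
  0 XOR 0 = 0
  1 XOR 0 = 1
  1 XOR 1 = 0
  1 XOR 1 = 0
  1 XOR 1 = 0
  0 XOR 1 = 1
= 1110010000010001


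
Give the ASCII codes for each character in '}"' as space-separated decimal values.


String: '}"'  (2 characters)
Per-character ASCII lookup:
  '}': special character: '}' = 125
  '"': special character: '"' = 34
= 125 34


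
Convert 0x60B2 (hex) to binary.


Each hex digit → 4 binary bits:
  6 = 0110
  0 = 0000
  B = 1011
  2 = 0010
Concatenate: 0110 0000 1011 0010
= 0110000010110010


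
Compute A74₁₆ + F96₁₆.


Align and add column by column (LSB to MSB, each column mod 16 with carry):
  0A74
+ 0F96
  ----
  col 0: 4(4) + 6(6) + 0 (carry in) = 10 → A(10), carry out 0
  col 1: 7(7) + 9(9) + 0 (carry in) = 16 → 0(0), carry out 1
  col 2: A(10) + F(15) + 1 (carry in) = 26 → A(10), carry out 1
  col 3: 0(0) + 0(0) + 1 (carry in) = 1 → 1(1), carry out 0
Reading digits MSB→LSB: 1A0A
Strip leading zeros: 1A0A
= 0x1A0A


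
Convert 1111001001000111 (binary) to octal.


Group into 3-bit groups: 001111001001000111
  001 = 1
  111 = 7
  001 = 1
  001 = 1
  000 = 0
  111 = 7
= 0o171107


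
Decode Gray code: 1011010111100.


Gray code: 1011010111100
MSB stays the same: 1
Each subsequent bit = prev_binary XOR current_gray:
  B[1] = 1 XOR 0 = 1
  B[2] = 1 XOR 1 = 0
  B[3] = 0 XOR 1 = 1
  B[4] = 1 XOR 0 = 1
  B[5] = 1 XOR 1 = 0
  B[6] = 0 XOR 0 = 0
  B[7] = 0 XOR 1 = 1
  B[8] = 1 XOR 1 = 0
  B[9] = 0 XOR 1 = 1
  B[10] = 1 XOR 1 = 0
  B[11] = 0 XOR 0 = 0
  B[12] = 0 XOR 0 = 0
= 1101100101000 (6952 decimal)


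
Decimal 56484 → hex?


Divide by 16 repeatedly:
56484 ÷ 16 = 3530 remainder 4 (4)
3530 ÷ 16 = 220 remainder 10 (A)
220 ÷ 16 = 13 remainder 12 (C)
13 ÷ 16 = 0 remainder 13 (D)
Reading remainders bottom-up:
= 0xDCA4


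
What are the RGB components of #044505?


Hex: #044505
R = 04₁₆ = 4
G = 45₁₆ = 69
B = 05₁₆ = 5
= RGB(4, 69, 5)


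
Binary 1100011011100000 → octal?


Group into 3-bit groups: 001100011011100000
  001 = 1
  100 = 4
  011 = 3
  011 = 3
  100 = 4
  000 = 0
= 0o143340


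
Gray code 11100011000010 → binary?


Gray code: 11100011000010
MSB stays the same: 1
Each subsequent bit = prev_binary XOR current_gray:
  B[1] = 1 XOR 1 = 0
  B[2] = 0 XOR 1 = 1
  B[3] = 1 XOR 0 = 1
  B[4] = 1 XOR 0 = 1
  B[5] = 1 XOR 0 = 1
  B[6] = 1 XOR 1 = 0
  B[7] = 0 XOR 1 = 1
  B[8] = 1 XOR 0 = 1
  B[9] = 1 XOR 0 = 1
  B[10] = 1 XOR 0 = 1
  B[11] = 1 XOR 0 = 1
  B[12] = 1 XOR 1 = 0
  B[13] = 0 XOR 0 = 0
= 10111101111100 (12156 decimal)


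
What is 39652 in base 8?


Divide by 8 repeatedly:
39652 ÷ 8 = 4956 remainder 4
4956 ÷ 8 = 619 remainder 4
619 ÷ 8 = 77 remainder 3
77 ÷ 8 = 9 remainder 5
9 ÷ 8 = 1 remainder 1
1 ÷ 8 = 0 remainder 1
Reading remainders bottom-up:
= 0o115344


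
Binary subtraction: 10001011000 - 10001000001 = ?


Align and subtract column by column (LSB to MSB, borrowing when needed):
  10001011000
- 10001000001
  -----------
  col 0: (0 - 0 borrow-in) - 1 → borrow from next column: (0+2) - 1 = 1, borrow out 1
  col 1: (0 - 1 borrow-in) - 0 → borrow from next column: (-1+2) - 0 = 1, borrow out 1
  col 2: (0 - 1 borrow-in) - 0 → borrow from next column: (-1+2) - 0 = 1, borrow out 1
  col 3: (1 - 1 borrow-in) - 0 → 0 - 0 = 0, borrow out 0
  col 4: (1 - 0 borrow-in) - 0 → 1 - 0 = 1, borrow out 0
  col 5: (0 - 0 borrow-in) - 0 → 0 - 0 = 0, borrow out 0
  col 6: (1 - 0 borrow-in) - 1 → 1 - 1 = 0, borrow out 0
  col 7: (0 - 0 borrow-in) - 0 → 0 - 0 = 0, borrow out 0
  col 8: (0 - 0 borrow-in) - 0 → 0 - 0 = 0, borrow out 0
  col 9: (0 - 0 borrow-in) - 0 → 0 - 0 = 0, borrow out 0
  col 10: (1 - 0 borrow-in) - 1 → 1 - 1 = 0, borrow out 0
Reading bits MSB→LSB: 00000010111
Strip leading zeros: 10111
= 10111


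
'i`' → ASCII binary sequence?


String: 'i`'  (2 characters)
Per-character ASCII lookup:
  'i': lowercase starts at 97: 'i' = 97 + 8 = 105 → 1101001
  '`': special character: '`' = 96 → 1100000
= 1101001 1100000


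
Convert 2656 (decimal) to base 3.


Divide by 3 repeatedly:
2656 ÷ 3 = 885 remainder 1
885 ÷ 3 = 295 remainder 0
295 ÷ 3 = 98 remainder 1
98 ÷ 3 = 32 remainder 2
32 ÷ 3 = 10 remainder 2
10 ÷ 3 = 3 remainder 1
3 ÷ 3 = 1 remainder 0
1 ÷ 3 = 0 remainder 1
Reading remainders bottom-up:
= 10122101


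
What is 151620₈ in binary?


Each octal digit → 3 binary bits:
  1 = 001
  5 = 101
  1 = 001
  6 = 110
  2 = 010
  0 = 000
Concatenate: 001 101 001 110 010 000
= 001101001110010000


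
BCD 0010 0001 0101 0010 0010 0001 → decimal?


Each 4-bit group → digit:
  0010 → 2
  0001 → 1
  0101 → 5
  0010 → 2
  0010 → 2
  0001 → 1
= 215221


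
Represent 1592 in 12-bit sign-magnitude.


Sign bit: 0 (positive)
Magnitude: 1592 = 11000111000
= 011000111000


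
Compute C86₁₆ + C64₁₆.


Align and add column by column (LSB to MSB, each column mod 16 with carry):
  0C86
+ 0C64
  ----
  col 0: 6(6) + 4(4) + 0 (carry in) = 10 → A(10), carry out 0
  col 1: 8(8) + 6(6) + 0 (carry in) = 14 → E(14), carry out 0
  col 2: C(12) + C(12) + 0 (carry in) = 24 → 8(8), carry out 1
  col 3: 0(0) + 0(0) + 1 (carry in) = 1 → 1(1), carry out 0
Reading digits MSB→LSB: 18EA
Strip leading zeros: 18EA
= 0x18EA


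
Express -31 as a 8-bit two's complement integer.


Original: 00011111
Step 1 - Invert all bits: 11100000
Step 2 - Add 1: 11100000 + 1
= 11100001 (represents -31)


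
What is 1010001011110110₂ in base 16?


Group into 4-bit nibbles: 1010001011110110
  1010 = A
  0010 = 2
  1111 = F
  0110 = 6
= 0xA2F6


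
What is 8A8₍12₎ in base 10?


Positional values (base 12):
  8 × 12^0 = 8 × 1 = 8
  A × 12^1 = 10 × 12 = 120
  8 × 12^2 = 8 × 144 = 1152
Sum = 8 + 120 + 1152
= 1280


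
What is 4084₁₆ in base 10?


Positional values:
Position 0: 4 × 16^0 = 4 × 1 = 4
Position 1: 8 × 16^1 = 8 × 16 = 128
Position 2: 0 × 16^2 = 0 × 256 = 0
Position 3: 4 × 16^3 = 4 × 4096 = 16384
Sum = 4 + 128 + 0 + 16384
= 16516


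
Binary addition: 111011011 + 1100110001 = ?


Align and add column by column (LSB to MSB, carry propagating):
  00111011011
+ 01100110001
  -----------
  col 0: 1 + 1 + 0 (carry in) = 2 → bit 0, carry out 1
  col 1: 1 + 0 + 1 (carry in) = 2 → bit 0, carry out 1
  col 2: 0 + 0 + 1 (carry in) = 1 → bit 1, carry out 0
  col 3: 1 + 0 + 0 (carry in) = 1 → bit 1, carry out 0
  col 4: 1 + 1 + 0 (carry in) = 2 → bit 0, carry out 1
  col 5: 0 + 1 + 1 (carry in) = 2 → bit 0, carry out 1
  col 6: 1 + 0 + 1 (carry in) = 2 → bit 0, carry out 1
  col 7: 1 + 0 + 1 (carry in) = 2 → bit 0, carry out 1
  col 8: 1 + 1 + 1 (carry in) = 3 → bit 1, carry out 1
  col 9: 0 + 1 + 1 (carry in) = 2 → bit 0, carry out 1
  col 10: 0 + 0 + 1 (carry in) = 1 → bit 1, carry out 0
Reading bits MSB→LSB: 10100001100
Strip leading zeros: 10100001100
= 10100001100


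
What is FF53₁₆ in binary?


Each hex digit → 4 binary bits:
  F = 1111
  F = 1111
  5 = 0101
  3 = 0011
Concatenate: 1111 1111 0101 0011
= 1111111101010011


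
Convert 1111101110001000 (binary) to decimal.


Positional values:
Bit 3: 1 × 2^3 = 8
Bit 7: 1 × 2^7 = 128
Bit 8: 1 × 2^8 = 256
Bit 9: 1 × 2^9 = 512
Bit 11: 1 × 2^11 = 2048
Bit 12: 1 × 2^12 = 4096
Bit 13: 1 × 2^13 = 8192
Bit 14: 1 × 2^14 = 16384
Bit 15: 1 × 2^15 = 32768
Sum = 8 + 128 + 256 + 512 + 2048 + 4096 + 8192 + 16384 + 32768
= 64392


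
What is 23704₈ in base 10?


Positional values:
Position 0: 4 × 8^0 = 4
Position 1: 0 × 8^1 = 0
Position 2: 7 × 8^2 = 448
Position 3: 3 × 8^3 = 1536
Position 4: 2 × 8^4 = 8192
Sum = 4 + 0 + 448 + 1536 + 8192
= 10180


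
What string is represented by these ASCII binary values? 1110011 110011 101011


Codes (binary): 1110011 110011 101011
Per-code ASCII lookup:
  1110011 = 115  (range 97-122: lowercase, 115 - 97 = 18) → 's'
  110011 = 51  (range 48-57: digits, 51 - 48 = 3) → '3'
  101011 = 43  (special character) → '+'
= 's3+'


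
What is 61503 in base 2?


Divide by 2 repeatedly:
61503 ÷ 2 = 30751 remainder 1
30751 ÷ 2 = 15375 remainder 1
15375 ÷ 2 = 7687 remainder 1
7687 ÷ 2 = 3843 remainder 1
3843 ÷ 2 = 1921 remainder 1
1921 ÷ 2 = 960 remainder 1
960 ÷ 2 = 480 remainder 0
480 ÷ 2 = 240 remainder 0
240 ÷ 2 = 120 remainder 0
120 ÷ 2 = 60 remainder 0
60 ÷ 2 = 30 remainder 0
30 ÷ 2 = 15 remainder 0
15 ÷ 2 = 7 remainder 1
7 ÷ 2 = 3 remainder 1
3 ÷ 2 = 1 remainder 1
1 ÷ 2 = 0 remainder 1
Reading remainders bottom-up:
= 1111000000111111


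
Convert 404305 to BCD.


Each digit → 4-bit binary:
  4 → 0100
  0 → 0000
  4 → 0100
  3 → 0011
  0 → 0000
  5 → 0101
= 0100 0000 0100 0011 0000 0101


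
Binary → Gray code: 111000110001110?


Binary: 111000110001110
Gray code: G = B XOR (B >> 1)
B >> 1 = 011100011000111
111000110001110 XOR 011100011000111:
  1 XOR 0 = 1
  1 XOR 1 = 0
  1 XOR 1 = 0
  0 XOR 1 = 1
  0 XOR 0 = 0
  0 XOR 0 = 0
  1 XOR 0 = 1
  1 XOR 1 = 0
  0 XOR 1 = 1
  0 XOR 0 = 0
  0 XOR 0 = 0
  1 XOR 0 = 1
  1 XOR 1 = 0
  1 XOR 1 = 0
  0 XOR 1 = 1
= 100100101001001


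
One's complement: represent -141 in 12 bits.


Original: 000010001101
Invert all bits:
  bit 0: 0 → 1
  bit 1: 0 → 1
  bit 2: 0 → 1
  bit 3: 0 → 1
  bit 4: 1 → 0
  bit 5: 0 → 1
  bit 6: 0 → 1
  bit 7: 0 → 1
  bit 8: 1 → 0
  bit 9: 1 → 0
  bit 10: 0 → 1
  bit 11: 1 → 0
= 111101110010


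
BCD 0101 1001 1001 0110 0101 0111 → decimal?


Each 4-bit group → digit:
  0101 → 5
  1001 → 9
  1001 → 9
  0110 → 6
  0101 → 5
  0111 → 7
= 599657


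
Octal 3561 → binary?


Each octal digit → 3 binary bits:
  3 = 011
  5 = 101
  6 = 110
  1 = 001
Concatenate: 011 101 110 001
= 011101110001


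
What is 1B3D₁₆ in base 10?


Positional values:
Position 0: D × 16^0 = 13 × 1 = 13
Position 1: 3 × 16^1 = 3 × 16 = 48
Position 2: B × 16^2 = 11 × 256 = 2816
Position 3: 1 × 16^3 = 1 × 4096 = 4096
Sum = 13 + 48 + 2816 + 4096
= 6973


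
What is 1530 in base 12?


Divide by 12 repeatedly:
1530 ÷ 12 = 127 remainder 6
127 ÷ 12 = 10 remainder 7
10 ÷ 12 = 0 remainder 10
Reading remainders bottom-up:
= A76


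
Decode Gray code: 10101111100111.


Gray code: 10101111100111
MSB stays the same: 1
Each subsequent bit = prev_binary XOR current_gray:
  B[1] = 1 XOR 0 = 1
  B[2] = 1 XOR 1 = 0
  B[3] = 0 XOR 0 = 0
  B[4] = 0 XOR 1 = 1
  B[5] = 1 XOR 1 = 0
  B[6] = 0 XOR 1 = 1
  B[7] = 1 XOR 1 = 0
  B[8] = 0 XOR 1 = 1
  B[9] = 1 XOR 0 = 1
  B[10] = 1 XOR 0 = 1
  B[11] = 1 XOR 1 = 0
  B[12] = 0 XOR 1 = 1
  B[13] = 1 XOR 1 = 0
= 11001010111010 (12986 decimal)


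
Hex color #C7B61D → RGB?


Hex: #C7B61D
R = C7₁₆ = 199
G = B6₁₆ = 182
B = 1D₁₆ = 29
= RGB(199, 182, 29)


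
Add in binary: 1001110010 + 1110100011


Align and add column by column (LSB to MSB, carry propagating):
  01001110010
+ 01110100011
  -----------
  col 0: 0 + 1 + 0 (carry in) = 1 → bit 1, carry out 0
  col 1: 1 + 1 + 0 (carry in) = 2 → bit 0, carry out 1
  col 2: 0 + 0 + 1 (carry in) = 1 → bit 1, carry out 0
  col 3: 0 + 0 + 0 (carry in) = 0 → bit 0, carry out 0
  col 4: 1 + 0 + 0 (carry in) = 1 → bit 1, carry out 0
  col 5: 1 + 1 + 0 (carry in) = 2 → bit 0, carry out 1
  col 6: 1 + 0 + 1 (carry in) = 2 → bit 0, carry out 1
  col 7: 0 + 1 + 1 (carry in) = 2 → bit 0, carry out 1
  col 8: 0 + 1 + 1 (carry in) = 2 → bit 0, carry out 1
  col 9: 1 + 1 + 1 (carry in) = 3 → bit 1, carry out 1
  col 10: 0 + 0 + 1 (carry in) = 1 → bit 1, carry out 0
Reading bits MSB→LSB: 11000010101
Strip leading zeros: 11000010101
= 11000010101


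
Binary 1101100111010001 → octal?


Group into 3-bit groups: 001101100111010001
  001 = 1
  101 = 5
  100 = 4
  111 = 7
  010 = 2
  001 = 1
= 0o154721


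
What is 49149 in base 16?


Divide by 16 repeatedly:
49149 ÷ 16 = 3071 remainder 13 (D)
3071 ÷ 16 = 191 remainder 15 (F)
191 ÷ 16 = 11 remainder 15 (F)
11 ÷ 16 = 0 remainder 11 (B)
Reading remainders bottom-up:
= 0xBFFD


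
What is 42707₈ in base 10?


Positional values:
Position 0: 7 × 8^0 = 7
Position 1: 0 × 8^1 = 0
Position 2: 7 × 8^2 = 448
Position 3: 2 × 8^3 = 1024
Position 4: 4 × 8^4 = 16384
Sum = 7 + 0 + 448 + 1024 + 16384
= 17863


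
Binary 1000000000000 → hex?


Group into 4-bit nibbles: 0001000000000000
  0001 = 1
  0000 = 0
  0000 = 0
  0000 = 0
= 0x1000


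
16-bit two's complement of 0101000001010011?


Original: 0101000001010011
Step 1 - Invert all bits: 1010111110101100
Step 2 - Add 1: 1010111110101100 + 1
= 1010111110101101 (represents -20563)


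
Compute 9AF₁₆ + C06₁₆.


Align and add column by column (LSB to MSB, each column mod 16 with carry):
  09AF
+ 0C06
  ----
  col 0: F(15) + 6(6) + 0 (carry in) = 21 → 5(5), carry out 1
  col 1: A(10) + 0(0) + 1 (carry in) = 11 → B(11), carry out 0
  col 2: 9(9) + C(12) + 0 (carry in) = 21 → 5(5), carry out 1
  col 3: 0(0) + 0(0) + 1 (carry in) = 1 → 1(1), carry out 0
Reading digits MSB→LSB: 15B5
Strip leading zeros: 15B5
= 0x15B5


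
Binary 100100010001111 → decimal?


Positional values:
Bit 0: 1 × 2^0 = 1
Bit 1: 1 × 2^1 = 2
Bit 2: 1 × 2^2 = 4
Bit 3: 1 × 2^3 = 8
Bit 7: 1 × 2^7 = 128
Bit 11: 1 × 2^11 = 2048
Bit 14: 1 × 2^14 = 16384
Sum = 1 + 2 + 4 + 8 + 128 + 2048 + 16384
= 18575


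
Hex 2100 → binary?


Each hex digit → 4 binary bits:
  2 = 0010
  1 = 0001
  0 = 0000
  0 = 0000
Concatenate: 0010 0001 0000 0000
= 0010000100000000


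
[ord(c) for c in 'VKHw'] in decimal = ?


String: 'VKHw'  (4 characters)
Per-character ASCII lookup:
  'V': uppercase starts at 65: 'V' = 65 + 21 = 86
  'K': uppercase starts at 65: 'K' = 65 + 10 = 75
  'H': uppercase starts at 65: 'H' = 65 + 7 = 72
  'w': lowercase starts at 97: 'w' = 97 + 22 = 119
= 86 75 72 119


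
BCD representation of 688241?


Each digit → 4-bit binary:
  6 → 0110
  8 → 1000
  8 → 1000
  2 → 0010
  4 → 0100
  1 → 0001
= 0110 1000 1000 0010 0100 0001


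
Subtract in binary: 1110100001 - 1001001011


Align and subtract column by column (LSB to MSB, borrowing when needed):
  1110100001
- 1001001011
  ----------
  col 0: (1 - 0 borrow-in) - 1 → 1 - 1 = 0, borrow out 0
  col 1: (0 - 0 borrow-in) - 1 → borrow from next column: (0+2) - 1 = 1, borrow out 1
  col 2: (0 - 1 borrow-in) - 0 → borrow from next column: (-1+2) - 0 = 1, borrow out 1
  col 3: (0 - 1 borrow-in) - 1 → borrow from next column: (-1+2) - 1 = 0, borrow out 1
  col 4: (0 - 1 borrow-in) - 0 → borrow from next column: (-1+2) - 0 = 1, borrow out 1
  col 5: (1 - 1 borrow-in) - 0 → 0 - 0 = 0, borrow out 0
  col 6: (0 - 0 borrow-in) - 1 → borrow from next column: (0+2) - 1 = 1, borrow out 1
  col 7: (1 - 1 borrow-in) - 0 → 0 - 0 = 0, borrow out 0
  col 8: (1 - 0 borrow-in) - 0 → 1 - 0 = 1, borrow out 0
  col 9: (1 - 0 borrow-in) - 1 → 1 - 1 = 0, borrow out 0
Reading bits MSB→LSB: 0101010110
Strip leading zeros: 101010110
= 101010110


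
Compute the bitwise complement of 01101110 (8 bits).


Original: 01101110
Invert all bits:
  bit 0: 0 → 1
  bit 1: 1 → 0
  bit 2: 1 → 0
  bit 3: 0 → 1
  bit 4: 1 → 0
  bit 5: 1 → 0
  bit 6: 1 → 0
  bit 7: 0 → 1
= 10010001


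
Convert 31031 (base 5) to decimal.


Positional values (base 5):
  1 × 5^0 = 1 × 1 = 1
  3 × 5^1 = 3 × 5 = 15
  0 × 5^2 = 0 × 25 = 0
  1 × 5^3 = 1 × 125 = 125
  3 × 5^4 = 3 × 625 = 1875
Sum = 1 + 15 + 0 + 125 + 1875
= 2016


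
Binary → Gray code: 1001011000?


Binary: 1001011000
Gray code: G = B XOR (B >> 1)
B >> 1 = 0100101100
1001011000 XOR 0100101100:
  1 XOR 0 = 1
  0 XOR 1 = 1
  0 XOR 0 = 0
  1 XOR 0 = 1
  0 XOR 1 = 1
  1 XOR 0 = 1
  1 XOR 1 = 0
  0 XOR 1 = 1
  0 XOR 0 = 0
  0 XOR 0 = 0
= 1101110100


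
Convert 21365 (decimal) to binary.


Divide by 2 repeatedly:
21365 ÷ 2 = 10682 remainder 1
10682 ÷ 2 = 5341 remainder 0
5341 ÷ 2 = 2670 remainder 1
2670 ÷ 2 = 1335 remainder 0
1335 ÷ 2 = 667 remainder 1
667 ÷ 2 = 333 remainder 1
333 ÷ 2 = 166 remainder 1
166 ÷ 2 = 83 remainder 0
83 ÷ 2 = 41 remainder 1
41 ÷ 2 = 20 remainder 1
20 ÷ 2 = 10 remainder 0
10 ÷ 2 = 5 remainder 0
5 ÷ 2 = 2 remainder 1
2 ÷ 2 = 1 remainder 0
1 ÷ 2 = 0 remainder 1
Reading remainders bottom-up:
= 101001101110101


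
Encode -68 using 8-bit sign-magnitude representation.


Sign bit: 1 (negative)
Magnitude: 68 = 1000100
= 11000100


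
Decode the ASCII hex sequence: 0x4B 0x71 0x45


Codes (hex): 0x4B 0x71 0x45
Per-code ASCII lookup:
  0x4B = 75  (range 65-90: uppercase, 75 - 65 = 10) → 'K'
  0x71 = 113  (range 97-122: lowercase, 113 - 97 = 16) → 'q'
  0x45 = 69  (range 65-90: uppercase, 69 - 65 = 4) → 'E'
= 'KqE'


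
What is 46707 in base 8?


Divide by 8 repeatedly:
46707 ÷ 8 = 5838 remainder 3
5838 ÷ 8 = 729 remainder 6
729 ÷ 8 = 91 remainder 1
91 ÷ 8 = 11 remainder 3
11 ÷ 8 = 1 remainder 3
1 ÷ 8 = 0 remainder 1
Reading remainders bottom-up:
= 0o133163


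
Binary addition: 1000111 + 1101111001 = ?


Align and add column by column (LSB to MSB, carry propagating):
  00001000111
+ 01101111001
  -----------
  col 0: 1 + 1 + 0 (carry in) = 2 → bit 0, carry out 1
  col 1: 1 + 0 + 1 (carry in) = 2 → bit 0, carry out 1
  col 2: 1 + 0 + 1 (carry in) = 2 → bit 0, carry out 1
  col 3: 0 + 1 + 1 (carry in) = 2 → bit 0, carry out 1
  col 4: 0 + 1 + 1 (carry in) = 2 → bit 0, carry out 1
  col 5: 0 + 1 + 1 (carry in) = 2 → bit 0, carry out 1
  col 6: 1 + 1 + 1 (carry in) = 3 → bit 1, carry out 1
  col 7: 0 + 0 + 1 (carry in) = 1 → bit 1, carry out 0
  col 8: 0 + 1 + 0 (carry in) = 1 → bit 1, carry out 0
  col 9: 0 + 1 + 0 (carry in) = 1 → bit 1, carry out 0
  col 10: 0 + 0 + 0 (carry in) = 0 → bit 0, carry out 0
Reading bits MSB→LSB: 01111000000
Strip leading zeros: 1111000000
= 1111000000


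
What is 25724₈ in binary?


Each octal digit → 3 binary bits:
  2 = 010
  5 = 101
  7 = 111
  2 = 010
  4 = 100
Concatenate: 010 101 111 010 100
= 010101111010100


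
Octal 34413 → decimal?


Positional values:
Position 0: 3 × 8^0 = 3
Position 1: 1 × 8^1 = 8
Position 2: 4 × 8^2 = 256
Position 3: 4 × 8^3 = 2048
Position 4: 3 × 8^4 = 12288
Sum = 3 + 8 + 256 + 2048 + 12288
= 14603


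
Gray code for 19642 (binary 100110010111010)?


Binary: 100110010111010
Gray code: G = B XOR (B >> 1)
B >> 1 = 010011001011101
100110010111010 XOR 010011001011101:
  1 XOR 0 = 1
  0 XOR 1 = 1
  0 XOR 0 = 0
  1 XOR 0 = 1
  1 XOR 1 = 0
  0 XOR 1 = 1
  0 XOR 0 = 0
  1 XOR 0 = 1
  0 XOR 1 = 1
  1 XOR 0 = 1
  1 XOR 1 = 0
  1 XOR 1 = 0
  0 XOR 1 = 1
  1 XOR 0 = 1
  0 XOR 1 = 1
= 110101011100111


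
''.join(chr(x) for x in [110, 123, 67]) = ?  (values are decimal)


Codes (decimal): 110 123 67
Per-code ASCII lookup:
  110  (range 97-122: lowercase, 110 - 97 = 13) → 'n'
  123  (special character) → '{'
  67  (range 65-90: uppercase, 67 - 65 = 2) → 'C'
= 'n{C'


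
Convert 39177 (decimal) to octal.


Divide by 8 repeatedly:
39177 ÷ 8 = 4897 remainder 1
4897 ÷ 8 = 612 remainder 1
612 ÷ 8 = 76 remainder 4
76 ÷ 8 = 9 remainder 4
9 ÷ 8 = 1 remainder 1
1 ÷ 8 = 0 remainder 1
Reading remainders bottom-up:
= 0o114411


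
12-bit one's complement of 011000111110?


Original: 011000111110
Invert all bits:
  bit 0: 0 → 1
  bit 1: 1 → 0
  bit 2: 1 → 0
  bit 3: 0 → 1
  bit 4: 0 → 1
  bit 5: 0 → 1
  bit 6: 1 → 0
  bit 7: 1 → 0
  bit 8: 1 → 0
  bit 9: 1 → 0
  bit 10: 1 → 0
  bit 11: 0 → 1
= 100111000001


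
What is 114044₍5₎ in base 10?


Positional values (base 5):
  4 × 5^0 = 4 × 1 = 4
  4 × 5^1 = 4 × 5 = 20
  0 × 5^2 = 0 × 25 = 0
  4 × 5^3 = 4 × 125 = 500
  1 × 5^4 = 1 × 625 = 625
  1 × 5^5 = 1 × 3125 = 3125
Sum = 4 + 20 + 0 + 500 + 625 + 3125
= 4274


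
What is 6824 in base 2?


Divide by 2 repeatedly:
6824 ÷ 2 = 3412 remainder 0
3412 ÷ 2 = 1706 remainder 0
1706 ÷ 2 = 853 remainder 0
853 ÷ 2 = 426 remainder 1
426 ÷ 2 = 213 remainder 0
213 ÷ 2 = 106 remainder 1
106 ÷ 2 = 53 remainder 0
53 ÷ 2 = 26 remainder 1
26 ÷ 2 = 13 remainder 0
13 ÷ 2 = 6 remainder 1
6 ÷ 2 = 3 remainder 0
3 ÷ 2 = 1 remainder 1
1 ÷ 2 = 0 remainder 1
Reading remainders bottom-up:
= 1101010101000


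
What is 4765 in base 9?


Divide by 9 repeatedly:
4765 ÷ 9 = 529 remainder 4
529 ÷ 9 = 58 remainder 7
58 ÷ 9 = 6 remainder 4
6 ÷ 9 = 0 remainder 6
Reading remainders bottom-up:
= 6474


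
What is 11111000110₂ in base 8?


Group into 3-bit groups: 011111000110
  011 = 3
  111 = 7
  000 = 0
  110 = 6
= 0o3706


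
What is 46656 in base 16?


Divide by 16 repeatedly:
46656 ÷ 16 = 2916 remainder 0 (0)
2916 ÷ 16 = 182 remainder 4 (4)
182 ÷ 16 = 11 remainder 6 (6)
11 ÷ 16 = 0 remainder 11 (B)
Reading remainders bottom-up:
= 0xB640


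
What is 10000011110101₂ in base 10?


Positional values:
Bit 0: 1 × 2^0 = 1
Bit 2: 1 × 2^2 = 4
Bit 4: 1 × 2^4 = 16
Bit 5: 1 × 2^5 = 32
Bit 6: 1 × 2^6 = 64
Bit 7: 1 × 2^7 = 128
Bit 13: 1 × 2^13 = 8192
Sum = 1 + 4 + 16 + 32 + 64 + 128 + 8192
= 8437


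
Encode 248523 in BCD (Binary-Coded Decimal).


Each digit → 4-bit binary:
  2 → 0010
  4 → 0100
  8 → 1000
  5 → 0101
  2 → 0010
  3 → 0011
= 0010 0100 1000 0101 0010 0011


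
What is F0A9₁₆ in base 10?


Positional values:
Position 0: 9 × 16^0 = 9 × 1 = 9
Position 1: A × 16^1 = 10 × 16 = 160
Position 2: 0 × 16^2 = 0 × 256 = 0
Position 3: F × 16^3 = 15 × 4096 = 61440
Sum = 9 + 160 + 0 + 61440
= 61609


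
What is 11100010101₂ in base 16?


Group into 4-bit nibbles: 011100010101
  0111 = 7
  0001 = 1
  0101 = 5
= 0x715


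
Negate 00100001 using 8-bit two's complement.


Original: 00100001
Step 1 - Invert all bits: 11011110
Step 2 - Add 1: 11011110 + 1
= 11011111 (represents -33)


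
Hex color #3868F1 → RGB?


Hex: #3868F1
R = 38₁₆ = 56
G = 68₁₆ = 104
B = F1₁₆ = 241
= RGB(56, 104, 241)


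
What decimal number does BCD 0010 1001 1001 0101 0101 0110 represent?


Each 4-bit group → digit:
  0010 → 2
  1001 → 9
  1001 → 9
  0101 → 5
  0101 → 5
  0110 → 6
= 299556


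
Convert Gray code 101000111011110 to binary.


Gray code: 101000111011110
MSB stays the same: 1
Each subsequent bit = prev_binary XOR current_gray:
  B[1] = 1 XOR 0 = 1
  B[2] = 1 XOR 1 = 0
  B[3] = 0 XOR 0 = 0
  B[4] = 0 XOR 0 = 0
  B[5] = 0 XOR 0 = 0
  B[6] = 0 XOR 1 = 1
  B[7] = 1 XOR 1 = 0
  B[8] = 0 XOR 1 = 1
  B[9] = 1 XOR 0 = 1
  B[10] = 1 XOR 1 = 0
  B[11] = 0 XOR 1 = 1
  B[12] = 1 XOR 1 = 0
  B[13] = 0 XOR 1 = 1
  B[14] = 1 XOR 0 = 1
= 110000101101011 (24939 decimal)


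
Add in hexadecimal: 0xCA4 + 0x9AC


Align and add column by column (LSB to MSB, each column mod 16 with carry):
  0CA4
+ 09AC
  ----
  col 0: 4(4) + C(12) + 0 (carry in) = 16 → 0(0), carry out 1
  col 1: A(10) + A(10) + 1 (carry in) = 21 → 5(5), carry out 1
  col 2: C(12) + 9(9) + 1 (carry in) = 22 → 6(6), carry out 1
  col 3: 0(0) + 0(0) + 1 (carry in) = 1 → 1(1), carry out 0
Reading digits MSB→LSB: 1650
Strip leading zeros: 1650
= 0x1650


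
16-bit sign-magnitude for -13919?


Sign bit: 1 (negative)
Magnitude: 13919 = 011011001011111
= 1011011001011111


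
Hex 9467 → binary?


Each hex digit → 4 binary bits:
  9 = 1001
  4 = 0100
  6 = 0110
  7 = 0111
Concatenate: 1001 0100 0110 0111
= 1001010001100111


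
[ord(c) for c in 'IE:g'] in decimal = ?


String: 'IE:g'  (4 characters)
Per-character ASCII lookup:
  'I': uppercase starts at 65: 'I' = 65 + 8 = 73
  'E': uppercase starts at 65: 'E' = 65 + 4 = 69
  ':': special character: ':' = 58
  'g': lowercase starts at 97: 'g' = 97 + 6 = 103
= 73 69 58 103


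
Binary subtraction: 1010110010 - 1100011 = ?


Align and subtract column by column (LSB to MSB, borrowing when needed):
  1010110010
- 0001100011
  ----------
  col 0: (0 - 0 borrow-in) - 1 → borrow from next column: (0+2) - 1 = 1, borrow out 1
  col 1: (1 - 1 borrow-in) - 1 → borrow from next column: (0+2) - 1 = 1, borrow out 1
  col 2: (0 - 1 borrow-in) - 0 → borrow from next column: (-1+2) - 0 = 1, borrow out 1
  col 3: (0 - 1 borrow-in) - 0 → borrow from next column: (-1+2) - 0 = 1, borrow out 1
  col 4: (1 - 1 borrow-in) - 0 → 0 - 0 = 0, borrow out 0
  col 5: (1 - 0 borrow-in) - 1 → 1 - 1 = 0, borrow out 0
  col 6: (0 - 0 borrow-in) - 1 → borrow from next column: (0+2) - 1 = 1, borrow out 1
  col 7: (1 - 1 borrow-in) - 0 → 0 - 0 = 0, borrow out 0
  col 8: (0 - 0 borrow-in) - 0 → 0 - 0 = 0, borrow out 0
  col 9: (1 - 0 borrow-in) - 0 → 1 - 0 = 1, borrow out 0
Reading bits MSB→LSB: 1001001111
Strip leading zeros: 1001001111
= 1001001111


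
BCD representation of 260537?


Each digit → 4-bit binary:
  2 → 0010
  6 → 0110
  0 → 0000
  5 → 0101
  3 → 0011
  7 → 0111
= 0010 0110 0000 0101 0011 0111


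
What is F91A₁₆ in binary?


Each hex digit → 4 binary bits:
  F = 1111
  9 = 1001
  1 = 0001
  A = 1010
Concatenate: 1111 1001 0001 1010
= 1111100100011010


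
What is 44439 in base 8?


Divide by 8 repeatedly:
44439 ÷ 8 = 5554 remainder 7
5554 ÷ 8 = 694 remainder 2
694 ÷ 8 = 86 remainder 6
86 ÷ 8 = 10 remainder 6
10 ÷ 8 = 1 remainder 2
1 ÷ 8 = 0 remainder 1
Reading remainders bottom-up:
= 0o126627


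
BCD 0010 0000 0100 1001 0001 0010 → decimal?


Each 4-bit group → digit:
  0010 → 2
  0000 → 0
  0100 → 4
  1001 → 9
  0001 → 1
  0010 → 2
= 204912


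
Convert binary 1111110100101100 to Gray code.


Binary: 1111110100101100
Gray code: G = B XOR (B >> 1)
B >> 1 = 0111111010010110
1111110100101100 XOR 0111111010010110:
  1 XOR 0 = 1
  1 XOR 1 = 0
  1 XOR 1 = 0
  1 XOR 1 = 0
  1 XOR 1 = 0
  1 XOR 1 = 0
  0 XOR 1 = 1
  1 XOR 0 = 1
  0 XOR 1 = 1
  0 XOR 0 = 0
  1 XOR 0 = 1
  0 XOR 1 = 1
  1 XOR 0 = 1
  1 XOR 1 = 0
  0 XOR 1 = 1
  0 XOR 0 = 0
= 1000001110111010


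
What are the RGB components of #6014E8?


Hex: #6014E8
R = 60₁₆ = 96
G = 14₁₆ = 20
B = E8₁₆ = 232
= RGB(96, 20, 232)


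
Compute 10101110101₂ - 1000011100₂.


Align and subtract column by column (LSB to MSB, borrowing when needed):
  10101110101
- 01000011100
  -----------
  col 0: (1 - 0 borrow-in) - 0 → 1 - 0 = 1, borrow out 0
  col 1: (0 - 0 borrow-in) - 0 → 0 - 0 = 0, borrow out 0
  col 2: (1 - 0 borrow-in) - 1 → 1 - 1 = 0, borrow out 0
  col 3: (0 - 0 borrow-in) - 1 → borrow from next column: (0+2) - 1 = 1, borrow out 1
  col 4: (1 - 1 borrow-in) - 1 → borrow from next column: (0+2) - 1 = 1, borrow out 1
  col 5: (1 - 1 borrow-in) - 0 → 0 - 0 = 0, borrow out 0
  col 6: (1 - 0 borrow-in) - 0 → 1 - 0 = 1, borrow out 0
  col 7: (0 - 0 borrow-in) - 0 → 0 - 0 = 0, borrow out 0
  col 8: (1 - 0 borrow-in) - 0 → 1 - 0 = 1, borrow out 0
  col 9: (0 - 0 borrow-in) - 1 → borrow from next column: (0+2) - 1 = 1, borrow out 1
  col 10: (1 - 1 borrow-in) - 0 → 0 - 0 = 0, borrow out 0
Reading bits MSB→LSB: 01101011001
Strip leading zeros: 1101011001
= 1101011001


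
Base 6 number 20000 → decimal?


Positional values (base 6):
  0 × 6^0 = 0 × 1 = 0
  0 × 6^1 = 0 × 6 = 0
  0 × 6^2 = 0 × 36 = 0
  0 × 6^3 = 0 × 216 = 0
  2 × 6^4 = 2 × 1296 = 2592
Sum = 0 + 0 + 0 + 0 + 2592
= 2592


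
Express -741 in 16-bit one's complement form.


Original: 0000001011100101
Invert all bits:
  bit 0: 0 → 1
  bit 1: 0 → 1
  bit 2: 0 → 1
  bit 3: 0 → 1
  bit 4: 0 → 1
  bit 5: 0 → 1
  bit 6: 1 → 0
  bit 7: 0 → 1
  bit 8: 1 → 0
  bit 9: 1 → 0
  bit 10: 1 → 0
  bit 11: 0 → 1
  bit 12: 0 → 1
  bit 13: 1 → 0
  bit 14: 0 → 1
  bit 15: 1 → 0
= 1111110100011010


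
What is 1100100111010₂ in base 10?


Positional values:
Bit 1: 1 × 2^1 = 2
Bit 3: 1 × 2^3 = 8
Bit 4: 1 × 2^4 = 16
Bit 5: 1 × 2^5 = 32
Bit 8: 1 × 2^8 = 256
Bit 11: 1 × 2^11 = 2048
Bit 12: 1 × 2^12 = 4096
Sum = 2 + 8 + 16 + 32 + 256 + 2048 + 4096
= 6458


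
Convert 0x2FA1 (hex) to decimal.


Positional values:
Position 0: 1 × 16^0 = 1 × 1 = 1
Position 1: A × 16^1 = 10 × 16 = 160
Position 2: F × 16^2 = 15 × 256 = 3840
Position 3: 2 × 16^3 = 2 × 4096 = 8192
Sum = 1 + 160 + 3840 + 8192
= 12193


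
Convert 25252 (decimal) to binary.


Divide by 2 repeatedly:
25252 ÷ 2 = 12626 remainder 0
12626 ÷ 2 = 6313 remainder 0
6313 ÷ 2 = 3156 remainder 1
3156 ÷ 2 = 1578 remainder 0
1578 ÷ 2 = 789 remainder 0
789 ÷ 2 = 394 remainder 1
394 ÷ 2 = 197 remainder 0
197 ÷ 2 = 98 remainder 1
98 ÷ 2 = 49 remainder 0
49 ÷ 2 = 24 remainder 1
24 ÷ 2 = 12 remainder 0
12 ÷ 2 = 6 remainder 0
6 ÷ 2 = 3 remainder 0
3 ÷ 2 = 1 remainder 1
1 ÷ 2 = 0 remainder 1
Reading remainders bottom-up:
= 110001010100100


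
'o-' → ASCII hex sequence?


String: 'o-'  (2 characters)
Per-character ASCII lookup:
  'o': lowercase starts at 97: 'o' = 97 + 14 = 111 → 0x6F
  '-': special character: '-' = 45 → 0x2D
= 0x6F 0x2D


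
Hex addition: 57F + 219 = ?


Align and add column by column (LSB to MSB, each column mod 16 with carry):
  057F
+ 0219
  ----
  col 0: F(15) + 9(9) + 0 (carry in) = 24 → 8(8), carry out 1
  col 1: 7(7) + 1(1) + 1 (carry in) = 9 → 9(9), carry out 0
  col 2: 5(5) + 2(2) + 0 (carry in) = 7 → 7(7), carry out 0
  col 3: 0(0) + 0(0) + 0 (carry in) = 0 → 0(0), carry out 0
Reading digits MSB→LSB: 0798
Strip leading zeros: 798
= 0x798


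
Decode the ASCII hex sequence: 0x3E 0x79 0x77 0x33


Codes (hex): 0x3E 0x79 0x77 0x33
Per-code ASCII lookup:
  0x3E = 62  (special character) → '>'
  0x79 = 121  (range 97-122: lowercase, 121 - 97 = 24) → 'y'
  0x77 = 119  (range 97-122: lowercase, 119 - 97 = 22) → 'w'
  0x33 = 51  (range 48-57: digits, 51 - 48 = 3) → '3'
= '>yw3'


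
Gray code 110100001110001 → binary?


Gray code: 110100001110001
MSB stays the same: 1
Each subsequent bit = prev_binary XOR current_gray:
  B[1] = 1 XOR 1 = 0
  B[2] = 0 XOR 0 = 0
  B[3] = 0 XOR 1 = 1
  B[4] = 1 XOR 0 = 1
  B[5] = 1 XOR 0 = 1
  B[6] = 1 XOR 0 = 1
  B[7] = 1 XOR 0 = 1
  B[8] = 1 XOR 1 = 0
  B[9] = 0 XOR 1 = 1
  B[10] = 1 XOR 1 = 0
  B[11] = 0 XOR 0 = 0
  B[12] = 0 XOR 0 = 0
  B[13] = 0 XOR 0 = 0
  B[14] = 0 XOR 1 = 1
= 100111110100001 (20385 decimal)
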